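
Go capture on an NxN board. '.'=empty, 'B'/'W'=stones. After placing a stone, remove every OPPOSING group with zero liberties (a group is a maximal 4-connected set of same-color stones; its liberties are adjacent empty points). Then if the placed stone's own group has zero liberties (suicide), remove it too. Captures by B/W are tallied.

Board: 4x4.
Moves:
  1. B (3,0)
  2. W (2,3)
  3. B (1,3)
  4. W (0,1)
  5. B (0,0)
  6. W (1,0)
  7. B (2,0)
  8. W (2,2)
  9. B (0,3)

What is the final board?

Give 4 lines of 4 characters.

Answer: .W.B
W..B
B.WW
B...

Derivation:
Move 1: B@(3,0) -> caps B=0 W=0
Move 2: W@(2,3) -> caps B=0 W=0
Move 3: B@(1,3) -> caps B=0 W=0
Move 4: W@(0,1) -> caps B=0 W=0
Move 5: B@(0,0) -> caps B=0 W=0
Move 6: W@(1,0) -> caps B=0 W=1
Move 7: B@(2,0) -> caps B=0 W=1
Move 8: W@(2,2) -> caps B=0 W=1
Move 9: B@(0,3) -> caps B=0 W=1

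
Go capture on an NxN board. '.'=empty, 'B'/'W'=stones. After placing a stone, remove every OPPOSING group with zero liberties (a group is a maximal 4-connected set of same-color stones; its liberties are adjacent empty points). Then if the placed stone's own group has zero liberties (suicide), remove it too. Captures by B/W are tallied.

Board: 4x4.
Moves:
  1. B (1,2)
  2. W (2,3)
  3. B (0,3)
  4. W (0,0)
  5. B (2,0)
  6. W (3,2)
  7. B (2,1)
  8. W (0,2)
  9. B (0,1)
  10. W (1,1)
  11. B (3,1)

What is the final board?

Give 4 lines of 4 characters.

Answer: WB.B
.WB.
BB.W
.BW.

Derivation:
Move 1: B@(1,2) -> caps B=0 W=0
Move 2: W@(2,3) -> caps B=0 W=0
Move 3: B@(0,3) -> caps B=0 W=0
Move 4: W@(0,0) -> caps B=0 W=0
Move 5: B@(2,0) -> caps B=0 W=0
Move 6: W@(3,2) -> caps B=0 W=0
Move 7: B@(2,1) -> caps B=0 W=0
Move 8: W@(0,2) -> caps B=0 W=0
Move 9: B@(0,1) -> caps B=1 W=0
Move 10: W@(1,1) -> caps B=1 W=0
Move 11: B@(3,1) -> caps B=1 W=0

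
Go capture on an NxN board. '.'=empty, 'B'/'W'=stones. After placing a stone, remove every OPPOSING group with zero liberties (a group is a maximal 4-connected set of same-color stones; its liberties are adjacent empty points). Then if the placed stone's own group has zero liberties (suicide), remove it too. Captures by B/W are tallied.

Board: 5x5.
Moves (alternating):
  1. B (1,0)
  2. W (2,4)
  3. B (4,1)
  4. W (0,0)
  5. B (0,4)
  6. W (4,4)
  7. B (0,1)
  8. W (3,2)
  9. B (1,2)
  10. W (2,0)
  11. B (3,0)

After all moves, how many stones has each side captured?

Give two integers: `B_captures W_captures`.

Answer: 1 0

Derivation:
Move 1: B@(1,0) -> caps B=0 W=0
Move 2: W@(2,4) -> caps B=0 W=0
Move 3: B@(4,1) -> caps B=0 W=0
Move 4: W@(0,0) -> caps B=0 W=0
Move 5: B@(0,4) -> caps B=0 W=0
Move 6: W@(4,4) -> caps B=0 W=0
Move 7: B@(0,1) -> caps B=1 W=0
Move 8: W@(3,2) -> caps B=1 W=0
Move 9: B@(1,2) -> caps B=1 W=0
Move 10: W@(2,0) -> caps B=1 W=0
Move 11: B@(3,0) -> caps B=1 W=0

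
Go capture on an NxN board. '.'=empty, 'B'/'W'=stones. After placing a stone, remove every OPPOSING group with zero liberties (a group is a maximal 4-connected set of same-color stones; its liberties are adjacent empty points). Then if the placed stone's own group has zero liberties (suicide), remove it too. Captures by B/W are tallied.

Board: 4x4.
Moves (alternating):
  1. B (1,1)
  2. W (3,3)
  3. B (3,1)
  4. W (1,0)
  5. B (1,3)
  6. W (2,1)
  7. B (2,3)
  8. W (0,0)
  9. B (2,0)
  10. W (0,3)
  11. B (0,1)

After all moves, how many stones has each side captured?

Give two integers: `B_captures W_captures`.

Answer: 2 0

Derivation:
Move 1: B@(1,1) -> caps B=0 W=0
Move 2: W@(3,3) -> caps B=0 W=0
Move 3: B@(3,1) -> caps B=0 W=0
Move 4: W@(1,0) -> caps B=0 W=0
Move 5: B@(1,3) -> caps B=0 W=0
Move 6: W@(2,1) -> caps B=0 W=0
Move 7: B@(2,3) -> caps B=0 W=0
Move 8: W@(0,0) -> caps B=0 W=0
Move 9: B@(2,0) -> caps B=0 W=0
Move 10: W@(0,3) -> caps B=0 W=0
Move 11: B@(0,1) -> caps B=2 W=0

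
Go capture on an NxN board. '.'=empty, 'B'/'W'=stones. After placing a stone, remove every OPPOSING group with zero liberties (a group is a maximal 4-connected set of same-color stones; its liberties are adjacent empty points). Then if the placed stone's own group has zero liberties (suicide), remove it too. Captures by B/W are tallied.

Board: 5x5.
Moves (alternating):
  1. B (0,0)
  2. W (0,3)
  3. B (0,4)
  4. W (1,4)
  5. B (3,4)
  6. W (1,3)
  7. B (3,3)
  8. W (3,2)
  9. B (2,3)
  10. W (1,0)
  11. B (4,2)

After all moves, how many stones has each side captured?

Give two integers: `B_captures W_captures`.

Move 1: B@(0,0) -> caps B=0 W=0
Move 2: W@(0,3) -> caps B=0 W=0
Move 3: B@(0,4) -> caps B=0 W=0
Move 4: W@(1,4) -> caps B=0 W=1
Move 5: B@(3,4) -> caps B=0 W=1
Move 6: W@(1,3) -> caps B=0 W=1
Move 7: B@(3,3) -> caps B=0 W=1
Move 8: W@(3,2) -> caps B=0 W=1
Move 9: B@(2,3) -> caps B=0 W=1
Move 10: W@(1,0) -> caps B=0 W=1
Move 11: B@(4,2) -> caps B=0 W=1

Answer: 0 1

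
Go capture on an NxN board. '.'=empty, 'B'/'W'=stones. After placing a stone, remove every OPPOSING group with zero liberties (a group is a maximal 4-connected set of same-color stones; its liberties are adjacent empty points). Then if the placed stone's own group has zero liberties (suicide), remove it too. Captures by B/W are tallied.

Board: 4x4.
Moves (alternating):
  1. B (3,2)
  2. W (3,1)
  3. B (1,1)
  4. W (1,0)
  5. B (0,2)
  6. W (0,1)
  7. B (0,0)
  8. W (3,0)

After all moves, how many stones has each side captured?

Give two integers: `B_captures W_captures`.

Answer: 1 0

Derivation:
Move 1: B@(3,2) -> caps B=0 W=0
Move 2: W@(3,1) -> caps B=0 W=0
Move 3: B@(1,1) -> caps B=0 W=0
Move 4: W@(1,0) -> caps B=0 W=0
Move 5: B@(0,2) -> caps B=0 W=0
Move 6: W@(0,1) -> caps B=0 W=0
Move 7: B@(0,0) -> caps B=1 W=0
Move 8: W@(3,0) -> caps B=1 W=0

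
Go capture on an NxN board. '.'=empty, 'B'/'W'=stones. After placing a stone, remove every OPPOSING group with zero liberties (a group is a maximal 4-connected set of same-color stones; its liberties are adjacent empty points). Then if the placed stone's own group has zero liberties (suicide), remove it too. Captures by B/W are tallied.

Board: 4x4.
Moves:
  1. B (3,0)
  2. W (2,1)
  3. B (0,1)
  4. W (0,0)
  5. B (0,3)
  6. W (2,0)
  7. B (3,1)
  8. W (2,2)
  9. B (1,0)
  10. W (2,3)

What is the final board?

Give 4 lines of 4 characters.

Move 1: B@(3,0) -> caps B=0 W=0
Move 2: W@(2,1) -> caps B=0 W=0
Move 3: B@(0,1) -> caps B=0 W=0
Move 4: W@(0,0) -> caps B=0 W=0
Move 5: B@(0,3) -> caps B=0 W=0
Move 6: W@(2,0) -> caps B=0 W=0
Move 7: B@(3,1) -> caps B=0 W=0
Move 8: W@(2,2) -> caps B=0 W=0
Move 9: B@(1,0) -> caps B=1 W=0
Move 10: W@(2,3) -> caps B=1 W=0

Answer: .B.B
B...
WWWW
BB..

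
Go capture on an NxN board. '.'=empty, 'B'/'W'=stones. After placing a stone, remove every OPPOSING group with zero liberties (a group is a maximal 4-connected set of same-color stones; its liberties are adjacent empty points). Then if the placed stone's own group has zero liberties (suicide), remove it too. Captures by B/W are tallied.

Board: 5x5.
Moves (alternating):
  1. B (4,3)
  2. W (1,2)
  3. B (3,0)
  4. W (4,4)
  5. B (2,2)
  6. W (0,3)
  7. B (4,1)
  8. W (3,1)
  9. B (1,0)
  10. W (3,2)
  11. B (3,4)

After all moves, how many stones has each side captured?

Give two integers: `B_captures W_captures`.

Answer: 1 0

Derivation:
Move 1: B@(4,3) -> caps B=0 W=0
Move 2: W@(1,2) -> caps B=0 W=0
Move 3: B@(3,0) -> caps B=0 W=0
Move 4: W@(4,4) -> caps B=0 W=0
Move 5: B@(2,2) -> caps B=0 W=0
Move 6: W@(0,3) -> caps B=0 W=0
Move 7: B@(4,1) -> caps B=0 W=0
Move 8: W@(3,1) -> caps B=0 W=0
Move 9: B@(1,0) -> caps B=0 W=0
Move 10: W@(3,2) -> caps B=0 W=0
Move 11: B@(3,4) -> caps B=1 W=0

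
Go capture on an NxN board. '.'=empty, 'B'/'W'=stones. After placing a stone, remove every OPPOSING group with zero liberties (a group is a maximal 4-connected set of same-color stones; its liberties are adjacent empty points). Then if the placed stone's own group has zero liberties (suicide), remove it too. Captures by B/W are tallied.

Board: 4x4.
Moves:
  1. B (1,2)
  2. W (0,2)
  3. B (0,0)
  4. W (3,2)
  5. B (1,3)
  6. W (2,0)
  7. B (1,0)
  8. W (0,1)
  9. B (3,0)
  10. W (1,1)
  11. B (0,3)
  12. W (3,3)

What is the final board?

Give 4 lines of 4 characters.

Answer: .WWB
.WBB
W...
B.WW

Derivation:
Move 1: B@(1,2) -> caps B=0 W=0
Move 2: W@(0,2) -> caps B=0 W=0
Move 3: B@(0,0) -> caps B=0 W=0
Move 4: W@(3,2) -> caps B=0 W=0
Move 5: B@(1,3) -> caps B=0 W=0
Move 6: W@(2,0) -> caps B=0 W=0
Move 7: B@(1,0) -> caps B=0 W=0
Move 8: W@(0,1) -> caps B=0 W=0
Move 9: B@(3,0) -> caps B=0 W=0
Move 10: W@(1,1) -> caps B=0 W=2
Move 11: B@(0,3) -> caps B=0 W=2
Move 12: W@(3,3) -> caps B=0 W=2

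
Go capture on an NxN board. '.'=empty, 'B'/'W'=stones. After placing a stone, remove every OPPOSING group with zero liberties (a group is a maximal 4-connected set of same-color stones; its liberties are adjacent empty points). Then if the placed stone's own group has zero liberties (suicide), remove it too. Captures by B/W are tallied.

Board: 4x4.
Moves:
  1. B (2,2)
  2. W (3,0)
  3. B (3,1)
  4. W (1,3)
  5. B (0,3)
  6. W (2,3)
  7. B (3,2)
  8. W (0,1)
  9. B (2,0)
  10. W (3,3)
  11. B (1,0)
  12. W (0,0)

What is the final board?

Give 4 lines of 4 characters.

Move 1: B@(2,2) -> caps B=0 W=0
Move 2: W@(3,0) -> caps B=0 W=0
Move 3: B@(3,1) -> caps B=0 W=0
Move 4: W@(1,3) -> caps B=0 W=0
Move 5: B@(0,3) -> caps B=0 W=0
Move 6: W@(2,3) -> caps B=0 W=0
Move 7: B@(3,2) -> caps B=0 W=0
Move 8: W@(0,1) -> caps B=0 W=0
Move 9: B@(2,0) -> caps B=1 W=0
Move 10: W@(3,3) -> caps B=1 W=0
Move 11: B@(1,0) -> caps B=1 W=0
Move 12: W@(0,0) -> caps B=1 W=0

Answer: WW.B
B..W
B.BW
.BBW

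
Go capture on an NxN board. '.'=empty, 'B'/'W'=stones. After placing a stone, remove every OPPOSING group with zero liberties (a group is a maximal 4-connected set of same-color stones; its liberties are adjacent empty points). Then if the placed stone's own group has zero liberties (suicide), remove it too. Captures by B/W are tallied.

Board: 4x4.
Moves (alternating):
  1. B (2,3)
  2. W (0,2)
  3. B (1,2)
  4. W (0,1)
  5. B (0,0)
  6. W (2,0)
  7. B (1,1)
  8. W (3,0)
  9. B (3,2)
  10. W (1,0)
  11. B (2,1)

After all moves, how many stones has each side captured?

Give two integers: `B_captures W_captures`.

Move 1: B@(2,3) -> caps B=0 W=0
Move 2: W@(0,2) -> caps B=0 W=0
Move 3: B@(1,2) -> caps B=0 W=0
Move 4: W@(0,1) -> caps B=0 W=0
Move 5: B@(0,0) -> caps B=0 W=0
Move 6: W@(2,0) -> caps B=0 W=0
Move 7: B@(1,1) -> caps B=0 W=0
Move 8: W@(3,0) -> caps B=0 W=0
Move 9: B@(3,2) -> caps B=0 W=0
Move 10: W@(1,0) -> caps B=0 W=1
Move 11: B@(2,1) -> caps B=0 W=1

Answer: 0 1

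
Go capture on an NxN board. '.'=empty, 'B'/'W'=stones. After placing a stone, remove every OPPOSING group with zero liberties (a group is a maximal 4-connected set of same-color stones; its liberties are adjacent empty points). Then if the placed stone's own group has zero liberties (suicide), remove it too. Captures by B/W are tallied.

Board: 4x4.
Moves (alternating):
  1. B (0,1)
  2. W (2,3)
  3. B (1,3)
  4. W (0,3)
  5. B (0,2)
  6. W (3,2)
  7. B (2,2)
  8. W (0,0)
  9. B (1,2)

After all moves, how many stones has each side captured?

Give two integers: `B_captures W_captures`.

Answer: 1 0

Derivation:
Move 1: B@(0,1) -> caps B=0 W=0
Move 2: W@(2,3) -> caps B=0 W=0
Move 3: B@(1,3) -> caps B=0 W=0
Move 4: W@(0,3) -> caps B=0 W=0
Move 5: B@(0,2) -> caps B=1 W=0
Move 6: W@(3,2) -> caps B=1 W=0
Move 7: B@(2,2) -> caps B=1 W=0
Move 8: W@(0,0) -> caps B=1 W=0
Move 9: B@(1,2) -> caps B=1 W=0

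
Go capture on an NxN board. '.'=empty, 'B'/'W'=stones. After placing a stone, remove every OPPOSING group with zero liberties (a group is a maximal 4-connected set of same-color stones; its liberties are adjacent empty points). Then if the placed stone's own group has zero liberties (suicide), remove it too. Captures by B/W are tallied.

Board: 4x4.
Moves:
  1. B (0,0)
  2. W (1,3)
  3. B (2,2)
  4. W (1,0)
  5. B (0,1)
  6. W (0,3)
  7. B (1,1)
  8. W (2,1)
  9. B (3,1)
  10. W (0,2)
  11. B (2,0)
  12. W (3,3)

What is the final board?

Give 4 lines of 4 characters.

Answer: BBWW
.B.W
B.B.
.B.W

Derivation:
Move 1: B@(0,0) -> caps B=0 W=0
Move 2: W@(1,3) -> caps B=0 W=0
Move 3: B@(2,2) -> caps B=0 W=0
Move 4: W@(1,0) -> caps B=0 W=0
Move 5: B@(0,1) -> caps B=0 W=0
Move 6: W@(0,3) -> caps B=0 W=0
Move 7: B@(1,1) -> caps B=0 W=0
Move 8: W@(2,1) -> caps B=0 W=0
Move 9: B@(3,1) -> caps B=0 W=0
Move 10: W@(0,2) -> caps B=0 W=0
Move 11: B@(2,0) -> caps B=2 W=0
Move 12: W@(3,3) -> caps B=2 W=0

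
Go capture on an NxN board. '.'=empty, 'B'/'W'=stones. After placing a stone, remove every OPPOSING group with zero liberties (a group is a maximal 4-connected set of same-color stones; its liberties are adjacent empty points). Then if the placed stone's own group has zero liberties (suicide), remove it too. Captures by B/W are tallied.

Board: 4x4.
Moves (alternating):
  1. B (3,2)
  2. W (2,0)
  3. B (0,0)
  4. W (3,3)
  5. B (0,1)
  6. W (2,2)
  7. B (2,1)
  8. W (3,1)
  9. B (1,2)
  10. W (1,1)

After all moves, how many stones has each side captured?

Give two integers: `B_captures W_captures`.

Answer: 0 2

Derivation:
Move 1: B@(3,2) -> caps B=0 W=0
Move 2: W@(2,0) -> caps B=0 W=0
Move 3: B@(0,0) -> caps B=0 W=0
Move 4: W@(3,3) -> caps B=0 W=0
Move 5: B@(0,1) -> caps B=0 W=0
Move 6: W@(2,2) -> caps B=0 W=0
Move 7: B@(2,1) -> caps B=0 W=0
Move 8: W@(3,1) -> caps B=0 W=1
Move 9: B@(1,2) -> caps B=0 W=1
Move 10: W@(1,1) -> caps B=0 W=2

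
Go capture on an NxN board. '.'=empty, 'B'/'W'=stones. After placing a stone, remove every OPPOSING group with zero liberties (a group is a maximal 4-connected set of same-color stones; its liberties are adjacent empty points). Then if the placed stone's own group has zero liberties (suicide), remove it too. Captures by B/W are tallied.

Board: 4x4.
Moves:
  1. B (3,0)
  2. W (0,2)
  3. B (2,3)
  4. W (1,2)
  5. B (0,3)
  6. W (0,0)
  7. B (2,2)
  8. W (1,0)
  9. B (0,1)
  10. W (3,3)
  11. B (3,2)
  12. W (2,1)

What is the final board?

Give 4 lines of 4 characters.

Move 1: B@(3,0) -> caps B=0 W=0
Move 2: W@(0,2) -> caps B=0 W=0
Move 3: B@(2,3) -> caps B=0 W=0
Move 4: W@(1,2) -> caps B=0 W=0
Move 5: B@(0,3) -> caps B=0 W=0
Move 6: W@(0,0) -> caps B=0 W=0
Move 7: B@(2,2) -> caps B=0 W=0
Move 8: W@(1,0) -> caps B=0 W=0
Move 9: B@(0,1) -> caps B=0 W=0
Move 10: W@(3,3) -> caps B=0 W=0
Move 11: B@(3,2) -> caps B=1 W=0
Move 12: W@(2,1) -> caps B=1 W=0

Answer: WBWB
W.W.
.WBB
B.B.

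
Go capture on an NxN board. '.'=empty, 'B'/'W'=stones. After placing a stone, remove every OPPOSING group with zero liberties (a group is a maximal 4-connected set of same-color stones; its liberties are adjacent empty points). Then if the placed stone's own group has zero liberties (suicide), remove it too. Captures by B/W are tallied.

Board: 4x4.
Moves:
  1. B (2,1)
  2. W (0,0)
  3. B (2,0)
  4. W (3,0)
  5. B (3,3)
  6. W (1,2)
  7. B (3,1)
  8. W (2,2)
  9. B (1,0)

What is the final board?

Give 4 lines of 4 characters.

Answer: W...
B.W.
BBW.
.B.B

Derivation:
Move 1: B@(2,1) -> caps B=0 W=0
Move 2: W@(0,0) -> caps B=0 W=0
Move 3: B@(2,0) -> caps B=0 W=0
Move 4: W@(3,0) -> caps B=0 W=0
Move 5: B@(3,3) -> caps B=0 W=0
Move 6: W@(1,2) -> caps B=0 W=0
Move 7: B@(3,1) -> caps B=1 W=0
Move 8: W@(2,2) -> caps B=1 W=0
Move 9: B@(1,0) -> caps B=1 W=0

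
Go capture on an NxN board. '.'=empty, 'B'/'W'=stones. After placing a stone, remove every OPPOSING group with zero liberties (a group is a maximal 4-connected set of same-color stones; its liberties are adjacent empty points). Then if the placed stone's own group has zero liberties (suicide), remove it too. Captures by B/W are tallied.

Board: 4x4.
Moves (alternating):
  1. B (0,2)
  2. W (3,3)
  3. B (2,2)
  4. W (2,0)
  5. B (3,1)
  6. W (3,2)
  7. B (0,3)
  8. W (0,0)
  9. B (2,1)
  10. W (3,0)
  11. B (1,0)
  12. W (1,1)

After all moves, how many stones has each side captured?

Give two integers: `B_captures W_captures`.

Move 1: B@(0,2) -> caps B=0 W=0
Move 2: W@(3,3) -> caps B=0 W=0
Move 3: B@(2,2) -> caps B=0 W=0
Move 4: W@(2,0) -> caps B=0 W=0
Move 5: B@(3,1) -> caps B=0 W=0
Move 6: W@(3,2) -> caps B=0 W=0
Move 7: B@(0,3) -> caps B=0 W=0
Move 8: W@(0,0) -> caps B=0 W=0
Move 9: B@(2,1) -> caps B=0 W=0
Move 10: W@(3,0) -> caps B=0 W=0
Move 11: B@(1,0) -> caps B=2 W=0
Move 12: W@(1,1) -> caps B=2 W=0

Answer: 2 0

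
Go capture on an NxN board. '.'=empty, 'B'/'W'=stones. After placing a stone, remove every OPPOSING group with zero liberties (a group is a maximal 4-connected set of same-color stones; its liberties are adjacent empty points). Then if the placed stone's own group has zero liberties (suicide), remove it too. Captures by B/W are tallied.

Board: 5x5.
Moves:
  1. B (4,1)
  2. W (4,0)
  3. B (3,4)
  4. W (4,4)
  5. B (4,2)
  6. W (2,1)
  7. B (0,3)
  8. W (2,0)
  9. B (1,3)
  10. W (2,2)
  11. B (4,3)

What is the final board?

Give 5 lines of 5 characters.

Answer: ...B.
...B.
WWW..
....B
WBBB.

Derivation:
Move 1: B@(4,1) -> caps B=0 W=0
Move 2: W@(4,0) -> caps B=0 W=0
Move 3: B@(3,4) -> caps B=0 W=0
Move 4: W@(4,4) -> caps B=0 W=0
Move 5: B@(4,2) -> caps B=0 W=0
Move 6: W@(2,1) -> caps B=0 W=0
Move 7: B@(0,3) -> caps B=0 W=0
Move 8: W@(2,0) -> caps B=0 W=0
Move 9: B@(1,3) -> caps B=0 W=0
Move 10: W@(2,2) -> caps B=0 W=0
Move 11: B@(4,3) -> caps B=1 W=0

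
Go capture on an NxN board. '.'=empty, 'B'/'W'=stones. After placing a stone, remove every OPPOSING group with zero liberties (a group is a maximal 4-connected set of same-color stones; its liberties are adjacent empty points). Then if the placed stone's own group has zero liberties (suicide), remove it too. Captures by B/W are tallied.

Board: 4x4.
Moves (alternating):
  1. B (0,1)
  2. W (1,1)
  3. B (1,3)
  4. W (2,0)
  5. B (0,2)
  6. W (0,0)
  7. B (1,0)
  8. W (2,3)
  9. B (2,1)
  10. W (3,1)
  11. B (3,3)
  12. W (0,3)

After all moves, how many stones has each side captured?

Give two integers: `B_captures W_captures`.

Move 1: B@(0,1) -> caps B=0 W=0
Move 2: W@(1,1) -> caps B=0 W=0
Move 3: B@(1,3) -> caps B=0 W=0
Move 4: W@(2,0) -> caps B=0 W=0
Move 5: B@(0,2) -> caps B=0 W=0
Move 6: W@(0,0) -> caps B=0 W=0
Move 7: B@(1,0) -> caps B=1 W=0
Move 8: W@(2,3) -> caps B=1 W=0
Move 9: B@(2,1) -> caps B=1 W=0
Move 10: W@(3,1) -> caps B=1 W=0
Move 11: B@(3,3) -> caps B=1 W=0
Move 12: W@(0,3) -> caps B=1 W=0

Answer: 1 0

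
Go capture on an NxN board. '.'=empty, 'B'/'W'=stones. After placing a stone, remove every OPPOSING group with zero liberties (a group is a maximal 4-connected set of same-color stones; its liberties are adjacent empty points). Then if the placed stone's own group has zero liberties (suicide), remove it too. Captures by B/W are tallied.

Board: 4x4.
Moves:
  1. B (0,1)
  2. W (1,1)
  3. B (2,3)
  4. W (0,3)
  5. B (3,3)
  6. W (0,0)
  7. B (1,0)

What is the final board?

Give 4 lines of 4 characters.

Answer: .B.W
BW..
...B
...B

Derivation:
Move 1: B@(0,1) -> caps B=0 W=0
Move 2: W@(1,1) -> caps B=0 W=0
Move 3: B@(2,3) -> caps B=0 W=0
Move 4: W@(0,3) -> caps B=0 W=0
Move 5: B@(3,3) -> caps B=0 W=0
Move 6: W@(0,0) -> caps B=0 W=0
Move 7: B@(1,0) -> caps B=1 W=0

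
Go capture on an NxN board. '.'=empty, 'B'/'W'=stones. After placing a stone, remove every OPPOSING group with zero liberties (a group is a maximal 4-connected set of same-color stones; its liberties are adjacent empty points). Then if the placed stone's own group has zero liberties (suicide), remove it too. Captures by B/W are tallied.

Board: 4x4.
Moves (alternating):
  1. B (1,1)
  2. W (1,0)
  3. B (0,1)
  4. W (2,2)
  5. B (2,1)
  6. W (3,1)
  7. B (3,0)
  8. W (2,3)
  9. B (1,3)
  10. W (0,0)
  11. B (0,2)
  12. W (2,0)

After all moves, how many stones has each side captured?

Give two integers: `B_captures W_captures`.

Move 1: B@(1,1) -> caps B=0 W=0
Move 2: W@(1,0) -> caps B=0 W=0
Move 3: B@(0,1) -> caps B=0 W=0
Move 4: W@(2,2) -> caps B=0 W=0
Move 5: B@(2,1) -> caps B=0 W=0
Move 6: W@(3,1) -> caps B=0 W=0
Move 7: B@(3,0) -> caps B=0 W=0
Move 8: W@(2,3) -> caps B=0 W=0
Move 9: B@(1,3) -> caps B=0 W=0
Move 10: W@(0,0) -> caps B=0 W=0
Move 11: B@(0,2) -> caps B=0 W=0
Move 12: W@(2,0) -> caps B=0 W=1

Answer: 0 1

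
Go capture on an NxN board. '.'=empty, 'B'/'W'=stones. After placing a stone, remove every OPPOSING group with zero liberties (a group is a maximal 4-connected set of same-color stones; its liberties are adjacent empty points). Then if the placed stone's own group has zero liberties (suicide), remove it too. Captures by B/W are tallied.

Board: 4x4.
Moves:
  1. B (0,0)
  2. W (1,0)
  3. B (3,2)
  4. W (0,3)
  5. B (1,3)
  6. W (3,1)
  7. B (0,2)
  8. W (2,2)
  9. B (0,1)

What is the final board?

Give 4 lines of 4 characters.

Answer: BBB.
W..B
..W.
.WB.

Derivation:
Move 1: B@(0,0) -> caps B=0 W=0
Move 2: W@(1,0) -> caps B=0 W=0
Move 3: B@(3,2) -> caps B=0 W=0
Move 4: W@(0,3) -> caps B=0 W=0
Move 5: B@(1,3) -> caps B=0 W=0
Move 6: W@(3,1) -> caps B=0 W=0
Move 7: B@(0,2) -> caps B=1 W=0
Move 8: W@(2,2) -> caps B=1 W=0
Move 9: B@(0,1) -> caps B=1 W=0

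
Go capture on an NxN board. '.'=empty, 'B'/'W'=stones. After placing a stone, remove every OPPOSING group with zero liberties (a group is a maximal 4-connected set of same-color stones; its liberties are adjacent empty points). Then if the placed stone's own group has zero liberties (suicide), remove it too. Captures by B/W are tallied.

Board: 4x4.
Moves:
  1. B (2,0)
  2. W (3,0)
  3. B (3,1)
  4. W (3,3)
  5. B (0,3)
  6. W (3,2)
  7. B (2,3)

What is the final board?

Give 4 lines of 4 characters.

Answer: ...B
....
B..B
.BWW

Derivation:
Move 1: B@(2,0) -> caps B=0 W=0
Move 2: W@(3,0) -> caps B=0 W=0
Move 3: B@(3,1) -> caps B=1 W=0
Move 4: W@(3,3) -> caps B=1 W=0
Move 5: B@(0,3) -> caps B=1 W=0
Move 6: W@(3,2) -> caps B=1 W=0
Move 7: B@(2,3) -> caps B=1 W=0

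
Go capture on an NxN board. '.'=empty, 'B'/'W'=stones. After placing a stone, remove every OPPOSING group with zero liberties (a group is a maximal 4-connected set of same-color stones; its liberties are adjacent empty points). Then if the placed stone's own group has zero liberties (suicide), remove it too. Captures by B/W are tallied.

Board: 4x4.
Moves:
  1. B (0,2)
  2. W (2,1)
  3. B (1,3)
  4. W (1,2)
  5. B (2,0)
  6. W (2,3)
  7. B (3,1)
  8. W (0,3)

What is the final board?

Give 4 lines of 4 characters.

Answer: ..BW
..W.
BW.W
.B..

Derivation:
Move 1: B@(0,2) -> caps B=0 W=0
Move 2: W@(2,1) -> caps B=0 W=0
Move 3: B@(1,3) -> caps B=0 W=0
Move 4: W@(1,2) -> caps B=0 W=0
Move 5: B@(2,0) -> caps B=0 W=0
Move 6: W@(2,3) -> caps B=0 W=0
Move 7: B@(3,1) -> caps B=0 W=0
Move 8: W@(0,3) -> caps B=0 W=1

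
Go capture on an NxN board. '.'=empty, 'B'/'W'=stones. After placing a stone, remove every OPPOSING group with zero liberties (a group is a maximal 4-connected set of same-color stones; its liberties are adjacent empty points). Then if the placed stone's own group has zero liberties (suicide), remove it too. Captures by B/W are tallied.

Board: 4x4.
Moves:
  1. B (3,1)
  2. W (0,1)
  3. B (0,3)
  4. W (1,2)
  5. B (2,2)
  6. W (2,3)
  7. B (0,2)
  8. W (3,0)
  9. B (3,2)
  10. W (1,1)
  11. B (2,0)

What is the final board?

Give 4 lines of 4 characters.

Move 1: B@(3,1) -> caps B=0 W=0
Move 2: W@(0,1) -> caps B=0 W=0
Move 3: B@(0,3) -> caps B=0 W=0
Move 4: W@(1,2) -> caps B=0 W=0
Move 5: B@(2,2) -> caps B=0 W=0
Move 6: W@(2,3) -> caps B=0 W=0
Move 7: B@(0,2) -> caps B=0 W=0
Move 8: W@(3,0) -> caps B=0 W=0
Move 9: B@(3,2) -> caps B=0 W=0
Move 10: W@(1,1) -> caps B=0 W=0
Move 11: B@(2,0) -> caps B=1 W=0

Answer: .WBB
.WW.
B.BW
.BB.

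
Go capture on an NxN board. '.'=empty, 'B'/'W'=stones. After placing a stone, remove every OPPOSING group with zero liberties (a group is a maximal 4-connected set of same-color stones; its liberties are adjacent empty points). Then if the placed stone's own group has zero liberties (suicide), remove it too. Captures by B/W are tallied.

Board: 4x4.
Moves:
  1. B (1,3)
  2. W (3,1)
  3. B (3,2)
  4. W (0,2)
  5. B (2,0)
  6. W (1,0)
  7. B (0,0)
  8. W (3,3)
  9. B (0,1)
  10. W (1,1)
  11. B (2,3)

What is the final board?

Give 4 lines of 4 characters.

Answer: ..W.
WW.B
B..B
.WB.

Derivation:
Move 1: B@(1,3) -> caps B=0 W=0
Move 2: W@(3,1) -> caps B=0 W=0
Move 3: B@(3,2) -> caps B=0 W=0
Move 4: W@(0,2) -> caps B=0 W=0
Move 5: B@(2,0) -> caps B=0 W=0
Move 6: W@(1,0) -> caps B=0 W=0
Move 7: B@(0,0) -> caps B=0 W=0
Move 8: W@(3,3) -> caps B=0 W=0
Move 9: B@(0,1) -> caps B=0 W=0
Move 10: W@(1,1) -> caps B=0 W=2
Move 11: B@(2,3) -> caps B=1 W=2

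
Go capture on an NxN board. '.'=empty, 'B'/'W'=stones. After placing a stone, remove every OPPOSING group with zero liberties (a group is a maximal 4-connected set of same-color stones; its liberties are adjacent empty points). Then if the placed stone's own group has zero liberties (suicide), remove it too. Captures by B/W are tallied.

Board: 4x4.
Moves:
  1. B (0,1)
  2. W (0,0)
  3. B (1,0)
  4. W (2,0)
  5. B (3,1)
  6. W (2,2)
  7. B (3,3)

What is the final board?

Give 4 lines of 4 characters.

Move 1: B@(0,1) -> caps B=0 W=0
Move 2: W@(0,0) -> caps B=0 W=0
Move 3: B@(1,0) -> caps B=1 W=0
Move 4: W@(2,0) -> caps B=1 W=0
Move 5: B@(3,1) -> caps B=1 W=0
Move 6: W@(2,2) -> caps B=1 W=0
Move 7: B@(3,3) -> caps B=1 W=0

Answer: .B..
B...
W.W.
.B.B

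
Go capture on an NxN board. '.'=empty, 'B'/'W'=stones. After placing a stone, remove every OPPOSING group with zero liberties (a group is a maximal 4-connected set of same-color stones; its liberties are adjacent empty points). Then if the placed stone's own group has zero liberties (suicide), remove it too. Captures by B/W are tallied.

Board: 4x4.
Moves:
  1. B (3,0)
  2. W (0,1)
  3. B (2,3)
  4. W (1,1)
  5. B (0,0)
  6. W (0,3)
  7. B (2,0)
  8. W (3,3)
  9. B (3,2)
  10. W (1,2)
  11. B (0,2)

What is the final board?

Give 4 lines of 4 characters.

Answer: BW.W
.WW.
B..B
B.B.

Derivation:
Move 1: B@(3,0) -> caps B=0 W=0
Move 2: W@(0,1) -> caps B=0 W=0
Move 3: B@(2,3) -> caps B=0 W=0
Move 4: W@(1,1) -> caps B=0 W=0
Move 5: B@(0,0) -> caps B=0 W=0
Move 6: W@(0,3) -> caps B=0 W=0
Move 7: B@(2,0) -> caps B=0 W=0
Move 8: W@(3,3) -> caps B=0 W=0
Move 9: B@(3,2) -> caps B=1 W=0
Move 10: W@(1,2) -> caps B=1 W=0
Move 11: B@(0,2) -> caps B=1 W=0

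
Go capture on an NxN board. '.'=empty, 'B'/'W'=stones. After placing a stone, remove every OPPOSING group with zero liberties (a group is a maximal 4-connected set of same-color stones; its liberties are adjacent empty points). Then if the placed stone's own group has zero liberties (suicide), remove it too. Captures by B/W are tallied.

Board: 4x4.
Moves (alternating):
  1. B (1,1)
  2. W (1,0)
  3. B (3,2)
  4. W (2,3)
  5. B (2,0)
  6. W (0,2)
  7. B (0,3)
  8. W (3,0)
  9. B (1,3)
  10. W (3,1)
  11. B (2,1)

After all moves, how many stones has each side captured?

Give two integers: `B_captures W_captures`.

Move 1: B@(1,1) -> caps B=0 W=0
Move 2: W@(1,0) -> caps B=0 W=0
Move 3: B@(3,2) -> caps B=0 W=0
Move 4: W@(2,3) -> caps B=0 W=0
Move 5: B@(2,0) -> caps B=0 W=0
Move 6: W@(0,2) -> caps B=0 W=0
Move 7: B@(0,3) -> caps B=0 W=0
Move 8: W@(3,0) -> caps B=0 W=0
Move 9: B@(1,3) -> caps B=0 W=0
Move 10: W@(3,1) -> caps B=0 W=0
Move 11: B@(2,1) -> caps B=2 W=0

Answer: 2 0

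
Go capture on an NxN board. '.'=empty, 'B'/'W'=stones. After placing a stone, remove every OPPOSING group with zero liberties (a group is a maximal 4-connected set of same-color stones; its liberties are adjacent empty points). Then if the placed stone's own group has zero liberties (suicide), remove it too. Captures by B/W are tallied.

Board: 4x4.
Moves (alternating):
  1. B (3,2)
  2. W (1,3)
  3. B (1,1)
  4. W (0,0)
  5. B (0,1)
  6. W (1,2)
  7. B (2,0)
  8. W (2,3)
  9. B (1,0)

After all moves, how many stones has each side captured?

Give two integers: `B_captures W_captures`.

Move 1: B@(3,2) -> caps B=0 W=0
Move 2: W@(1,3) -> caps B=0 W=0
Move 3: B@(1,1) -> caps B=0 W=0
Move 4: W@(0,0) -> caps B=0 W=0
Move 5: B@(0,1) -> caps B=0 W=0
Move 6: W@(1,2) -> caps B=0 W=0
Move 7: B@(2,0) -> caps B=0 W=0
Move 8: W@(2,3) -> caps B=0 W=0
Move 9: B@(1,0) -> caps B=1 W=0

Answer: 1 0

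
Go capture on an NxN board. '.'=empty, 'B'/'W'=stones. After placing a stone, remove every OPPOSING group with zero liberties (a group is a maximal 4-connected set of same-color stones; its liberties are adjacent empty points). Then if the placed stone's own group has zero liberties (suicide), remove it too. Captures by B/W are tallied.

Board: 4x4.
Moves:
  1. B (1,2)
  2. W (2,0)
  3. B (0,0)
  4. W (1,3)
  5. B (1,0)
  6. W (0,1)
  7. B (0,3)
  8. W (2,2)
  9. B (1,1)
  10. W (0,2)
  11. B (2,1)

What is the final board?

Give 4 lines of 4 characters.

Answer: BWW.
BBBW
WBW.
....

Derivation:
Move 1: B@(1,2) -> caps B=0 W=0
Move 2: W@(2,0) -> caps B=0 W=0
Move 3: B@(0,0) -> caps B=0 W=0
Move 4: W@(1,3) -> caps B=0 W=0
Move 5: B@(1,0) -> caps B=0 W=0
Move 6: W@(0,1) -> caps B=0 W=0
Move 7: B@(0,3) -> caps B=0 W=0
Move 8: W@(2,2) -> caps B=0 W=0
Move 9: B@(1,1) -> caps B=0 W=0
Move 10: W@(0,2) -> caps B=0 W=1
Move 11: B@(2,1) -> caps B=0 W=1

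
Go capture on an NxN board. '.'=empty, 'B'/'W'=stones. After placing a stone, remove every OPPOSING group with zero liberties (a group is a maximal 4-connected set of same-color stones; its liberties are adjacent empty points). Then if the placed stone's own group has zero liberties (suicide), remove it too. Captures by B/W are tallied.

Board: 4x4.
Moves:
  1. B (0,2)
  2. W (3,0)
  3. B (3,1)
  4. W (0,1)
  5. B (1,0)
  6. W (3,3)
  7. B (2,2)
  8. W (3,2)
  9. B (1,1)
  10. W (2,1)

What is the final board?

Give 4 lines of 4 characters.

Move 1: B@(0,2) -> caps B=0 W=0
Move 2: W@(3,0) -> caps B=0 W=0
Move 3: B@(3,1) -> caps B=0 W=0
Move 4: W@(0,1) -> caps B=0 W=0
Move 5: B@(1,0) -> caps B=0 W=0
Move 6: W@(3,3) -> caps B=0 W=0
Move 7: B@(2,2) -> caps B=0 W=0
Move 8: W@(3,2) -> caps B=0 W=0
Move 9: B@(1,1) -> caps B=0 W=0
Move 10: W@(2,1) -> caps B=0 W=1

Answer: .WB.
BB..
.WB.
W.WW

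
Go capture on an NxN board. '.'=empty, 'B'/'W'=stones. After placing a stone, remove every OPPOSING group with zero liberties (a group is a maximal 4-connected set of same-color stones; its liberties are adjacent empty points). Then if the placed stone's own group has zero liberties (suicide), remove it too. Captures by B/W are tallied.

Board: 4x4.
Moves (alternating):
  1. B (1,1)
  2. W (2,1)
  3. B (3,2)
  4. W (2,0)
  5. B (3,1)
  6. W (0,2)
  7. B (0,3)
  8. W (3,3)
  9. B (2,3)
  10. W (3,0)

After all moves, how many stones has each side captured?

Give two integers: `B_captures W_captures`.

Answer: 1 0

Derivation:
Move 1: B@(1,1) -> caps B=0 W=0
Move 2: W@(2,1) -> caps B=0 W=0
Move 3: B@(3,2) -> caps B=0 W=0
Move 4: W@(2,0) -> caps B=0 W=0
Move 5: B@(3,1) -> caps B=0 W=0
Move 6: W@(0,2) -> caps B=0 W=0
Move 7: B@(0,3) -> caps B=0 W=0
Move 8: W@(3,3) -> caps B=0 W=0
Move 9: B@(2,3) -> caps B=1 W=0
Move 10: W@(3,0) -> caps B=1 W=0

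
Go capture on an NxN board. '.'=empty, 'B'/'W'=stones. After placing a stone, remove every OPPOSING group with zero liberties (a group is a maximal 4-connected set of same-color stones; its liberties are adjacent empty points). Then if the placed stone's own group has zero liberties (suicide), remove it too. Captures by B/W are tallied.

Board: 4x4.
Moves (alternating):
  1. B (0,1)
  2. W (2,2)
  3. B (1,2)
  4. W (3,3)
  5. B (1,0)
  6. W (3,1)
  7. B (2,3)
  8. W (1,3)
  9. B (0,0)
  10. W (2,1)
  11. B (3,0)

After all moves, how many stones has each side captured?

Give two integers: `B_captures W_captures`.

Answer: 0 1

Derivation:
Move 1: B@(0,1) -> caps B=0 W=0
Move 2: W@(2,2) -> caps B=0 W=0
Move 3: B@(1,2) -> caps B=0 W=0
Move 4: W@(3,3) -> caps B=0 W=0
Move 5: B@(1,0) -> caps B=0 W=0
Move 6: W@(3,1) -> caps B=0 W=0
Move 7: B@(2,3) -> caps B=0 W=0
Move 8: W@(1,3) -> caps B=0 W=1
Move 9: B@(0,0) -> caps B=0 W=1
Move 10: W@(2,1) -> caps B=0 W=1
Move 11: B@(3,0) -> caps B=0 W=1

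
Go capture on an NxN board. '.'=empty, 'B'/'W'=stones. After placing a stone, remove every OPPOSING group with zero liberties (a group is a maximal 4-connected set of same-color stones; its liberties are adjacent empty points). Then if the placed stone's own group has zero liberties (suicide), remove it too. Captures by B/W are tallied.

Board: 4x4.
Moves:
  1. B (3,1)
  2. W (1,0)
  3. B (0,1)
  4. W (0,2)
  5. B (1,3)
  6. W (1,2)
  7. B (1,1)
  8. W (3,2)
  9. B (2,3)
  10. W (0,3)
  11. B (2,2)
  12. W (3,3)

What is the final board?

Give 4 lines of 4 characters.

Move 1: B@(3,1) -> caps B=0 W=0
Move 2: W@(1,0) -> caps B=0 W=0
Move 3: B@(0,1) -> caps B=0 W=0
Move 4: W@(0,2) -> caps B=0 W=0
Move 5: B@(1,3) -> caps B=0 W=0
Move 6: W@(1,2) -> caps B=0 W=0
Move 7: B@(1,1) -> caps B=0 W=0
Move 8: W@(3,2) -> caps B=0 W=0
Move 9: B@(2,3) -> caps B=0 W=0
Move 10: W@(0,3) -> caps B=0 W=0
Move 11: B@(2,2) -> caps B=3 W=0
Move 12: W@(3,3) -> caps B=3 W=0

Answer: .B..
WB.B
..BB
.B..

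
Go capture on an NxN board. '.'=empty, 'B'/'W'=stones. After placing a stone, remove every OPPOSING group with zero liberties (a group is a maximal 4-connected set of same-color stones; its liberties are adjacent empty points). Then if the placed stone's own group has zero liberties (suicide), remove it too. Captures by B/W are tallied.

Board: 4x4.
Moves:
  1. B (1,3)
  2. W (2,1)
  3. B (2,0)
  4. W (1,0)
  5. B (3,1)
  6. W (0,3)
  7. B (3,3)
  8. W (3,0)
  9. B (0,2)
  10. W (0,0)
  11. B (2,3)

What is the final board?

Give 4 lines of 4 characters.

Answer: W.B.
W..B
.W.B
WB.B

Derivation:
Move 1: B@(1,3) -> caps B=0 W=0
Move 2: W@(2,1) -> caps B=0 W=0
Move 3: B@(2,0) -> caps B=0 W=0
Move 4: W@(1,0) -> caps B=0 W=0
Move 5: B@(3,1) -> caps B=0 W=0
Move 6: W@(0,3) -> caps B=0 W=0
Move 7: B@(3,3) -> caps B=0 W=0
Move 8: W@(3,0) -> caps B=0 W=1
Move 9: B@(0,2) -> caps B=1 W=1
Move 10: W@(0,0) -> caps B=1 W=1
Move 11: B@(2,3) -> caps B=1 W=1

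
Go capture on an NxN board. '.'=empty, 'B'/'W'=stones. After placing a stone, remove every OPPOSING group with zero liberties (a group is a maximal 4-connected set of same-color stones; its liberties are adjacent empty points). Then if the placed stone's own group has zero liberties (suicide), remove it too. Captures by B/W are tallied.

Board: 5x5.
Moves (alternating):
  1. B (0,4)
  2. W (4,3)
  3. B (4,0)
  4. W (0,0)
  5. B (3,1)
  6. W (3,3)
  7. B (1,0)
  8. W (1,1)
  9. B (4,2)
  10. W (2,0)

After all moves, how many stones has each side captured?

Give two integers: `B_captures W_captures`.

Answer: 0 1

Derivation:
Move 1: B@(0,4) -> caps B=0 W=0
Move 2: W@(4,3) -> caps B=0 W=0
Move 3: B@(4,0) -> caps B=0 W=0
Move 4: W@(0,0) -> caps B=0 W=0
Move 5: B@(3,1) -> caps B=0 W=0
Move 6: W@(3,3) -> caps B=0 W=0
Move 7: B@(1,0) -> caps B=0 W=0
Move 8: W@(1,1) -> caps B=0 W=0
Move 9: B@(4,2) -> caps B=0 W=0
Move 10: W@(2,0) -> caps B=0 W=1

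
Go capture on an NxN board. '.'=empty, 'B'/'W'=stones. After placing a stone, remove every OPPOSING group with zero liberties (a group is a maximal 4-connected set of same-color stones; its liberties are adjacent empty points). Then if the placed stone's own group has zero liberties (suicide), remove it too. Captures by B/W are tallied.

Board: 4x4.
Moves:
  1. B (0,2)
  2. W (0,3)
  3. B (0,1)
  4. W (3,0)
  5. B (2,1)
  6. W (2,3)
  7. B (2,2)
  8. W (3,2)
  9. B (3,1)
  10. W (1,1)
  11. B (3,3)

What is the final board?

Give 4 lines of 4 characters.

Move 1: B@(0,2) -> caps B=0 W=0
Move 2: W@(0,3) -> caps B=0 W=0
Move 3: B@(0,1) -> caps B=0 W=0
Move 4: W@(3,0) -> caps B=0 W=0
Move 5: B@(2,1) -> caps B=0 W=0
Move 6: W@(2,3) -> caps B=0 W=0
Move 7: B@(2,2) -> caps B=0 W=0
Move 8: W@(3,2) -> caps B=0 W=0
Move 9: B@(3,1) -> caps B=0 W=0
Move 10: W@(1,1) -> caps B=0 W=0
Move 11: B@(3,3) -> caps B=1 W=0

Answer: .BBW
.W..
.BBW
WB.B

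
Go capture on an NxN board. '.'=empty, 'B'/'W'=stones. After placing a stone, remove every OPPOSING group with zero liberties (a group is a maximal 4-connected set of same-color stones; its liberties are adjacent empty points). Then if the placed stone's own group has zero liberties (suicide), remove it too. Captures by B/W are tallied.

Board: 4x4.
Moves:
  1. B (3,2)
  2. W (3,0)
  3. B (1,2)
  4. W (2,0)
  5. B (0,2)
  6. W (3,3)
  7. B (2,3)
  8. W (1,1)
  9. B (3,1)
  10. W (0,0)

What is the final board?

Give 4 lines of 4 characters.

Move 1: B@(3,2) -> caps B=0 W=0
Move 2: W@(3,0) -> caps B=0 W=0
Move 3: B@(1,2) -> caps B=0 W=0
Move 4: W@(2,0) -> caps B=0 W=0
Move 5: B@(0,2) -> caps B=0 W=0
Move 6: W@(3,3) -> caps B=0 W=0
Move 7: B@(2,3) -> caps B=1 W=0
Move 8: W@(1,1) -> caps B=1 W=0
Move 9: B@(3,1) -> caps B=1 W=0
Move 10: W@(0,0) -> caps B=1 W=0

Answer: W.B.
.WB.
W..B
WBB.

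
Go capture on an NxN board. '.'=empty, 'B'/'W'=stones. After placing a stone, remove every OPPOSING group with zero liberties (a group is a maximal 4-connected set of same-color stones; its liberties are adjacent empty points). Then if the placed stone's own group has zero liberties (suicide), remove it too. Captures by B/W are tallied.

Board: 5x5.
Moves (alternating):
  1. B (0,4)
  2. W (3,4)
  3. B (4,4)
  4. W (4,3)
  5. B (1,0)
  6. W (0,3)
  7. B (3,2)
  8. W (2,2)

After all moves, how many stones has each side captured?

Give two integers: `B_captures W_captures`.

Move 1: B@(0,4) -> caps B=0 W=0
Move 2: W@(3,4) -> caps B=0 W=0
Move 3: B@(4,4) -> caps B=0 W=0
Move 4: W@(4,3) -> caps B=0 W=1
Move 5: B@(1,0) -> caps B=0 W=1
Move 6: W@(0,3) -> caps B=0 W=1
Move 7: B@(3,2) -> caps B=0 W=1
Move 8: W@(2,2) -> caps B=0 W=1

Answer: 0 1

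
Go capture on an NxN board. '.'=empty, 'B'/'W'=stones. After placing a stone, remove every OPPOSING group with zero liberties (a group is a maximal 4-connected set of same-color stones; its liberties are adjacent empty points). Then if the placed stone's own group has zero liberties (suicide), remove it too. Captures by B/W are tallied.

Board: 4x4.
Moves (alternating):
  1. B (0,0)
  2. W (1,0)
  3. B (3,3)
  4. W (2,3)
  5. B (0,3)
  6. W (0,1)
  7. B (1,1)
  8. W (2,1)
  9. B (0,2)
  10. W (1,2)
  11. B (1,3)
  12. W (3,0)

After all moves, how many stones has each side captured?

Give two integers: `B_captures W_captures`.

Answer: 0 2

Derivation:
Move 1: B@(0,0) -> caps B=0 W=0
Move 2: W@(1,0) -> caps B=0 W=0
Move 3: B@(3,3) -> caps B=0 W=0
Move 4: W@(2,3) -> caps B=0 W=0
Move 5: B@(0,3) -> caps B=0 W=0
Move 6: W@(0,1) -> caps B=0 W=1
Move 7: B@(1,1) -> caps B=0 W=1
Move 8: W@(2,1) -> caps B=0 W=1
Move 9: B@(0,2) -> caps B=0 W=1
Move 10: W@(1,2) -> caps B=0 W=2
Move 11: B@(1,3) -> caps B=0 W=2
Move 12: W@(3,0) -> caps B=0 W=2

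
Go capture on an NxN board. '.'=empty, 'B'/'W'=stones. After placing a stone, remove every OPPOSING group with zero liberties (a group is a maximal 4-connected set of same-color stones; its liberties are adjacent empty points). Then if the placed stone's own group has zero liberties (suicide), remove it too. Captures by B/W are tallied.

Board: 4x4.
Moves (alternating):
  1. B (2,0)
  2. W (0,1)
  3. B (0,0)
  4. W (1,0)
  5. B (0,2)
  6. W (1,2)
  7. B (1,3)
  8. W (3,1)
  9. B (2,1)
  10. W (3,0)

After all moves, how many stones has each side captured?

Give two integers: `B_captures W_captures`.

Move 1: B@(2,0) -> caps B=0 W=0
Move 2: W@(0,1) -> caps B=0 W=0
Move 3: B@(0,0) -> caps B=0 W=0
Move 4: W@(1,0) -> caps B=0 W=1
Move 5: B@(0,2) -> caps B=0 W=1
Move 6: W@(1,2) -> caps B=0 W=1
Move 7: B@(1,3) -> caps B=0 W=1
Move 8: W@(3,1) -> caps B=0 W=1
Move 9: B@(2,1) -> caps B=0 W=1
Move 10: W@(3,0) -> caps B=0 W=1

Answer: 0 1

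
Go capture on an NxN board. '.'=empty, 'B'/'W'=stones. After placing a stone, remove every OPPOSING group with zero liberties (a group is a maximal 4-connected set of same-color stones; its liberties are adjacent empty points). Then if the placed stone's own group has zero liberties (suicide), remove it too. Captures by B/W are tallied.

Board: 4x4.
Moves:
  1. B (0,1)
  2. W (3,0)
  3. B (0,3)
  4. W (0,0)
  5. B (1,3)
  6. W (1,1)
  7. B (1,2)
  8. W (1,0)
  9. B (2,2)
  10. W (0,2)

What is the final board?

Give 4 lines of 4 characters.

Move 1: B@(0,1) -> caps B=0 W=0
Move 2: W@(3,0) -> caps B=0 W=0
Move 3: B@(0,3) -> caps B=0 W=0
Move 4: W@(0,0) -> caps B=0 W=0
Move 5: B@(1,3) -> caps B=0 W=0
Move 6: W@(1,1) -> caps B=0 W=0
Move 7: B@(1,2) -> caps B=0 W=0
Move 8: W@(1,0) -> caps B=0 W=0
Move 9: B@(2,2) -> caps B=0 W=0
Move 10: W@(0,2) -> caps B=0 W=1

Answer: W.WB
WWBB
..B.
W...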